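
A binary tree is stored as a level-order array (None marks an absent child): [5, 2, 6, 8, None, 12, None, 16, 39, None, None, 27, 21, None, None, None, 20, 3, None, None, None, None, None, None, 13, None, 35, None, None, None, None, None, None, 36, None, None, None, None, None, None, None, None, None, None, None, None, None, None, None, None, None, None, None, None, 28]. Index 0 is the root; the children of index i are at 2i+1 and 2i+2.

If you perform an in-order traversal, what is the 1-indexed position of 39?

6

In-order visits the left subtree, then the node, then the right subtree.
At 5: go left to 2.
  At 2: go left to 8.
    At 8: go left to 16.
      At 16: no left child.
      Visit 16.
      At 16: go right to 20.
        At 20: go left to 36.
          36 is a leaf — visit 36.
        Visit 20.
        At 20: no right child.
    Visit 8.
    At 8: go right to 39.
      At 39: go left to 3.
        3 is a leaf — visit 3.
      Visit 39.
      At 39: no right child.
  Visit 2.
  At 2: no right child.
Visit 5.
At 5: go right to 6.
  At 6: go left to 12.
    At 12: go left to 27.
      At 27: no left child.
      Visit 27.
      At 27: go right to 13.
        13 is a leaf — visit 13.
    Visit 12.
    At 12: go right to 21.
      At 21: no left child.
      Visit 21.
      At 21: go right to 35.
        At 35: no left child.
        Visit 35.
        At 35: go right to 28.
          28 is a leaf — visit 28.
  Visit 6.
  At 6: no right child.
Full in-order sequence: 16, 36, 20, 8, 3, 39, 2, 5, 27, 13, 12, 21, 35, 28, 6.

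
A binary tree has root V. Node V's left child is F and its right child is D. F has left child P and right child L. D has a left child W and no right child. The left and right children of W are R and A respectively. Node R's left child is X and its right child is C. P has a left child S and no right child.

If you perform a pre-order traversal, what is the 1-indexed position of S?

Pre-order visits the node, then its left subtree, then its right subtree.
Visit V.
At V: go left to F.
  Visit F.
  At F: go left to P.
    Visit P.
    At P: go left to S.
      S is a leaf — visit S.
    At P: no right child.
  At F: go right to L.
    L is a leaf — visit L.
At V: go right to D.
  Visit D.
  At D: go left to W.
    Visit W.
    At W: go left to R.
      Visit R.
      At R: go left to X.
        X is a leaf — visit X.
      At R: go right to C.
        C is a leaf — visit C.
    At W: go right to A.
      A is a leaf — visit A.
  At D: no right child.
Full pre-order sequence: V, F, P, S, L, D, W, R, X, C, A.

4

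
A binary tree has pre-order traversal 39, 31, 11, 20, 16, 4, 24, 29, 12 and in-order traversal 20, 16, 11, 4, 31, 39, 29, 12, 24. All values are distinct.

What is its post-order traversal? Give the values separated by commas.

16, 20, 4, 11, 31, 12, 29, 24, 39

The first element of pre-order is the root; it splits in-order into left and right subtrees.
Root 39: left subtree has 5 nodes {20, 16, 11, 4, 31}, right has 3 {29, 12, 24}.
  Root 31: left subtree has 4 nodes {20, 16, 11, 4}, right has 0 { }.
    Root 11: left subtree has 2 nodes {20, 16}, right has 1 {4}.
      Root 20: left subtree has 0 nodes { }, right has 1 {16}.
  Root 24: left subtree has 2 nodes {29, 12}, right has 0 { }.
    Root 29: left subtree has 0 nodes { }, right has 1 {12}.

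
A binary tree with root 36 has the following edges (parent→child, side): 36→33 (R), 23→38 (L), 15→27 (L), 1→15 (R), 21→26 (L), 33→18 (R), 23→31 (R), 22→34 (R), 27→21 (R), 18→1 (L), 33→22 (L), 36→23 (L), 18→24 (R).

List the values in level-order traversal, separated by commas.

36, 23, 33, 38, 31, 22, 18, 34, 1, 24, 15, 27, 21, 26

Level-order visits nodes level by level from the root, left to right within each level.
Level 0: 36
Level 1: 23, 33
Level 2: 38, 31, 22, 18
Level 3: 34, 1, 24
Level 4: 15
Level 5: 27
Level 6: 21
Level 7: 26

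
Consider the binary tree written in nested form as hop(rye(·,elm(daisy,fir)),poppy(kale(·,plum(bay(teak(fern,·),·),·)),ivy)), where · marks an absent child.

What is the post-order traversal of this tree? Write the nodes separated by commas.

daisy, fir, elm, rye, fern, teak, bay, plum, kale, ivy, poppy, hop

Post-order visits the left subtree, then the right subtree, then the node.
At hop: go left to rye.
  At rye: no left child.
  At rye: go right to elm.
    At elm: go left to daisy.
      daisy is a leaf — visit daisy.
    At elm: go right to fir.
      fir is a leaf — visit fir.
    Visit elm.
  Visit rye.
At hop: go right to poppy.
  At poppy: go left to kale.
    At kale: no left child.
    At kale: go right to plum.
      At plum: go left to bay.
        At bay: go left to teak.
          At teak: go left to fern.
            fern is a leaf — visit fern.
          At teak: no right child.
          Visit teak.
        At bay: no right child.
        Visit bay.
      At plum: no right child.
      Visit plum.
    Visit kale.
  At poppy: go right to ivy.
    ivy is a leaf — visit ivy.
  Visit poppy.
Visit hop.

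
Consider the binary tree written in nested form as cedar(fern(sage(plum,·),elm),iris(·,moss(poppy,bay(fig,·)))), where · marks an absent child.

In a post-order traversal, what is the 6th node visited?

Post-order visits the left subtree, then the right subtree, then the node.
At cedar: go left to fern.
  At fern: go left to sage.
    At sage: go left to plum.
      plum is a leaf — visit plum.
    At sage: no right child.
    Visit sage.
  At fern: go right to elm.
    elm is a leaf — visit elm.
  Visit fern.
At cedar: go right to iris.
  At iris: no left child.
  At iris: go right to moss.
    At moss: go left to poppy.
      poppy is a leaf — visit poppy.
    At moss: go right to bay.
      At bay: go left to fig.
        fig is a leaf — visit fig.
      At bay: no right child.
      Visit bay.
    Visit moss.
  Visit iris.
Visit cedar.
Full post-order sequence: plum, sage, elm, fern, poppy, fig, bay, moss, iris, cedar.

fig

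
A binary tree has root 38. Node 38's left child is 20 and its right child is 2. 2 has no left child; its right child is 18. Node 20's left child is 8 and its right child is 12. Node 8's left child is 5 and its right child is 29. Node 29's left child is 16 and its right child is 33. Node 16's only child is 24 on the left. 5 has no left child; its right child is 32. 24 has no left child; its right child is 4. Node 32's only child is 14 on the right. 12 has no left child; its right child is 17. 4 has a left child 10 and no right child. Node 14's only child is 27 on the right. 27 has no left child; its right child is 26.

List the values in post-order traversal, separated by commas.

26, 27, 14, 32, 5, 10, 4, 24, 16, 33, 29, 8, 17, 12, 20, 18, 2, 38

Post-order visits the left subtree, then the right subtree, then the node.
At 38: go left to 20.
  At 20: go left to 8.
    At 8: go left to 5.
      At 5: no left child.
      At 5: go right to 32.
        At 32: no left child.
        At 32: go right to 14.
          At 14: no left child.
          At 14: go right to 27.
            At 27: no left child.
            At 27: go right to 26.
              26 is a leaf — visit 26.
            Visit 27.
          Visit 14.
        Visit 32.
      Visit 5.
    At 8: go right to 29.
      At 29: go left to 16.
        At 16: go left to 24.
          At 24: no left child.
          At 24: go right to 4.
            At 4: go left to 10.
              10 is a leaf — visit 10.
            At 4: no right child.
            Visit 4.
          Visit 24.
        At 16: no right child.
        Visit 16.
      At 29: go right to 33.
        33 is a leaf — visit 33.
      Visit 29.
    Visit 8.
  At 20: go right to 12.
    At 12: no left child.
    At 12: go right to 17.
      17 is a leaf — visit 17.
    Visit 12.
  Visit 20.
At 38: go right to 2.
  At 2: no left child.
  At 2: go right to 18.
    18 is a leaf — visit 18.
  Visit 2.
Visit 38.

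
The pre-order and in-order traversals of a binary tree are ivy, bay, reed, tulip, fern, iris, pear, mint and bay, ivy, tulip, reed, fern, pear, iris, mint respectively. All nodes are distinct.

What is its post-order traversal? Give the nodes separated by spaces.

bay tulip pear mint iris fern reed ivy

The first element of pre-order is the root; it splits in-order into left and right subtrees.
Root ivy: left subtree has 1 node {bay}, right has 6 {tulip, reed, fern, pear, iris, mint}.
  Root reed: left subtree has 1 node {tulip}, right has 4 {fern, pear, iris, mint}.
    Root fern: left subtree has 0 nodes { }, right has 3 {pear, iris, mint}.
      Root iris: left subtree has 1 node {pear}, right has 1 {mint}.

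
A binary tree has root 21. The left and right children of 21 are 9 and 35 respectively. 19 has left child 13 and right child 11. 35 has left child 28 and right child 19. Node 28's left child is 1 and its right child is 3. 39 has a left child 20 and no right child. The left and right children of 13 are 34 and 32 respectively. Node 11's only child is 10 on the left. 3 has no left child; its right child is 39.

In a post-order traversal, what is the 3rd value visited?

20

Post-order visits the left subtree, then the right subtree, then the node.
At 21: go left to 9.
  9 is a leaf — visit 9.
At 21: go right to 35.
  At 35: go left to 28.
    At 28: go left to 1.
      1 is a leaf — visit 1.
    At 28: go right to 3.
      At 3: no left child.
      At 3: go right to 39.
        At 39: go left to 20.
          20 is a leaf — visit 20.
        At 39: no right child.
        Visit 39.
      Visit 3.
    Visit 28.
  At 35: go right to 19.
    At 19: go left to 13.
      At 13: go left to 34.
        34 is a leaf — visit 34.
      At 13: go right to 32.
        32 is a leaf — visit 32.
      Visit 13.
    At 19: go right to 11.
      At 11: go left to 10.
        10 is a leaf — visit 10.
      At 11: no right child.
      Visit 11.
    Visit 19.
  Visit 35.
Visit 21.
Full post-order sequence: 9, 1, 20, 39, 3, 28, 34, 32, 13, 10, 11, 19, 35, 21.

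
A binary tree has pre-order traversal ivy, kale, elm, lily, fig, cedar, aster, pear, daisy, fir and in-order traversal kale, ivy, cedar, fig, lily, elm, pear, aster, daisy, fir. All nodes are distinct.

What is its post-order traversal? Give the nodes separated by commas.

kale, cedar, fig, lily, pear, fir, daisy, aster, elm, ivy

The first element of pre-order is the root; it splits in-order into left and right subtrees.
Root ivy: left subtree has 1 node {kale}, right has 8 {cedar, fig, lily, elm, pear, aster, daisy, fir}.
  Root elm: left subtree has 3 nodes {cedar, fig, lily}, right has 4 {pear, aster, daisy, fir}.
    Root lily: left subtree has 2 nodes {cedar, fig}, right has 0 { }.
      Root fig: left subtree has 1 node {cedar}, right has 0 { }.
    Root aster: left subtree has 1 node {pear}, right has 2 {daisy, fir}.
      Root daisy: left subtree has 0 nodes { }, right has 1 {fir}.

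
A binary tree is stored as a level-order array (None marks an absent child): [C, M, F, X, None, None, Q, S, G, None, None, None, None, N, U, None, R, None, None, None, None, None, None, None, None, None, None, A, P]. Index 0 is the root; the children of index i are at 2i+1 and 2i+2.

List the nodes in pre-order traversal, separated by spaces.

C M X S R G F Q N A P U

Pre-order visits the node, then its left subtree, then its right subtree.
Visit C.
At C: go left to M.
  Visit M.
  At M: go left to X.
    Visit X.
    At X: go left to S.
      Visit S.
      At S: no left child.
      At S: go right to R.
        R is a leaf — visit R.
    At X: go right to G.
      G is a leaf — visit G.
  At M: no right child.
At C: go right to F.
  Visit F.
  At F: no left child.
  At F: go right to Q.
    Visit Q.
    At Q: go left to N.
      Visit N.
      At N: go left to A.
        A is a leaf — visit A.
      At N: go right to P.
        P is a leaf — visit P.
    At Q: go right to U.
      U is a leaf — visit U.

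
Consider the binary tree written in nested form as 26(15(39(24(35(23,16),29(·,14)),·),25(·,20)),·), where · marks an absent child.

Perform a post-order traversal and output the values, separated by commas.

23, 16, 35, 14, 29, 24, 39, 20, 25, 15, 26

Post-order visits the left subtree, then the right subtree, then the node.
At 26: go left to 15.
  At 15: go left to 39.
    At 39: go left to 24.
      At 24: go left to 35.
        At 35: go left to 23.
          23 is a leaf — visit 23.
        At 35: go right to 16.
          16 is a leaf — visit 16.
        Visit 35.
      At 24: go right to 29.
        At 29: no left child.
        At 29: go right to 14.
          14 is a leaf — visit 14.
        Visit 29.
      Visit 24.
    At 39: no right child.
    Visit 39.
  At 15: go right to 25.
    At 25: no left child.
    At 25: go right to 20.
      20 is a leaf — visit 20.
    Visit 25.
  Visit 15.
At 26: no right child.
Visit 26.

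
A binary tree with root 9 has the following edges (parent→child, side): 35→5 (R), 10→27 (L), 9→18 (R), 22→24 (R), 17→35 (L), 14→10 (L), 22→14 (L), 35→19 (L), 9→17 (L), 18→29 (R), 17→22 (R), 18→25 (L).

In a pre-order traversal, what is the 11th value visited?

Pre-order visits the node, then its left subtree, then its right subtree.
Visit 9.
At 9: go left to 17.
  Visit 17.
  At 17: go left to 35.
    Visit 35.
    At 35: go left to 19.
      19 is a leaf — visit 19.
    At 35: go right to 5.
      5 is a leaf — visit 5.
  At 17: go right to 22.
    Visit 22.
    At 22: go left to 14.
      Visit 14.
      At 14: go left to 10.
        Visit 10.
        At 10: go left to 27.
          27 is a leaf — visit 27.
        At 10: no right child.
      At 14: no right child.
    At 22: go right to 24.
      24 is a leaf — visit 24.
At 9: go right to 18.
  Visit 18.
  At 18: go left to 25.
    25 is a leaf — visit 25.
  At 18: go right to 29.
    29 is a leaf — visit 29.
Full pre-order sequence: 9, 17, 35, 19, 5, 22, 14, 10, 27, 24, 18, 25, 29.

18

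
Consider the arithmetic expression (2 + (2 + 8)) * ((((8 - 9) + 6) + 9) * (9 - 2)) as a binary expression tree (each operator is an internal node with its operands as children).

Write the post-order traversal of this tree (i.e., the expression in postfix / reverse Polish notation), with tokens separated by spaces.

2 2 8 + + 8 9 - 6 + 9 + 9 2 - * *

Post-order on an expression tree gives postfix notation: for each operator, emit left operand, right operand, then the operator.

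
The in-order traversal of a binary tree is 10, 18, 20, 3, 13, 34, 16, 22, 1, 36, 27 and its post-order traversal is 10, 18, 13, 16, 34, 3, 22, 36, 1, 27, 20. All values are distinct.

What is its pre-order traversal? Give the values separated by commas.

20, 18, 10, 27, 1, 22, 3, 34, 13, 16, 36

The last element of post-order is the root; it splits in-order into left and right subtrees.
Root 20: left subtree has 2 nodes {10, 18}, right has 8 {3, 13, 34, 16, 22, 1, 36, 27}.
  Root 18: left subtree has 1 node {10}, right has 0 { }.
  Root 27: left subtree has 7 nodes {3, 13, 34, 16, 22, 1, 36}, right has 0 { }.
    Root 1: left subtree has 5 nodes {3, 13, 34, 16, 22}, right has 1 {36}.
      Root 22: left subtree has 4 nodes {3, 13, 34, 16}, right has 0 { }.
        Root 3: left subtree has 0 nodes { }, right has 3 {13, 34, 16}.
          Root 34: left subtree has 1 node {13}, right has 1 {16}.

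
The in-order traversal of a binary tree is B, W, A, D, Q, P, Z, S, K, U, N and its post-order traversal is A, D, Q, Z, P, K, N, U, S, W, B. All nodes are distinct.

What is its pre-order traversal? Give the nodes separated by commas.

The last element of post-order is the root; it splits in-order into left and right subtrees.
Root B: left subtree has 0 nodes { }, right has 10 {W, A, D, Q, P, Z, S, K, U, N}.
  Root W: left subtree has 0 nodes { }, right has 9 {A, D, Q, P, Z, S, K, U, N}.
    Root S: left subtree has 5 nodes {A, D, Q, P, Z}, right has 3 {K, U, N}.
      Root P: left subtree has 3 nodes {A, D, Q}, right has 1 {Z}.
        Root Q: left subtree has 2 nodes {A, D}, right has 0 { }.
          Root D: left subtree has 1 node {A}, right has 0 { }.
      Root U: left subtree has 1 node {K}, right has 1 {N}.

B, W, S, P, Q, D, A, Z, U, K, N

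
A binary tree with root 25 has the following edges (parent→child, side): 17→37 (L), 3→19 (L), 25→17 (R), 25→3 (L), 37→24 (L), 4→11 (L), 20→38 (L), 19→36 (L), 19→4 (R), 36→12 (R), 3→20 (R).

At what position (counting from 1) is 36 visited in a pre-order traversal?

Pre-order visits the node, then its left subtree, then its right subtree.
Visit 25.
At 25: go left to 3.
  Visit 3.
  At 3: go left to 19.
    Visit 19.
    At 19: go left to 36.
      Visit 36.
      At 36: no left child.
      At 36: go right to 12.
        12 is a leaf — visit 12.
    At 19: go right to 4.
      Visit 4.
      At 4: go left to 11.
        11 is a leaf — visit 11.
      At 4: no right child.
  At 3: go right to 20.
    Visit 20.
    At 20: go left to 38.
      38 is a leaf — visit 38.
    At 20: no right child.
At 25: go right to 17.
  Visit 17.
  At 17: go left to 37.
    Visit 37.
    At 37: go left to 24.
      24 is a leaf — visit 24.
    At 37: no right child.
  At 17: no right child.
Full pre-order sequence: 25, 3, 19, 36, 12, 4, 11, 20, 38, 17, 37, 24.

4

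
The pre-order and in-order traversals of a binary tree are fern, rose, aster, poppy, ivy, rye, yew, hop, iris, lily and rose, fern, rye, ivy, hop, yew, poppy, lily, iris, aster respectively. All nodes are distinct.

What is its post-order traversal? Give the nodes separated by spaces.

The first element of pre-order is the root; it splits in-order into left and right subtrees.
Root fern: left subtree has 1 node {rose}, right has 8 {rye, ivy, hop, yew, poppy, lily, iris, aster}.
  Root aster: left subtree has 7 nodes {rye, ivy, hop, yew, poppy, lily, iris}, right has 0 { }.
    Root poppy: left subtree has 4 nodes {rye, ivy, hop, yew}, right has 2 {lily, iris}.
      Root ivy: left subtree has 1 node {rye}, right has 2 {hop, yew}.
        Root yew: left subtree has 1 node {hop}, right has 0 { }.
      Root iris: left subtree has 1 node {lily}, right has 0 { }.

rose rye hop yew ivy lily iris poppy aster fern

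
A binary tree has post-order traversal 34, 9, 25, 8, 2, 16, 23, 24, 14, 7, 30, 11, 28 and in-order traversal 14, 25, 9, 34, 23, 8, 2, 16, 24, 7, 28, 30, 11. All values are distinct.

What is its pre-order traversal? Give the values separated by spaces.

The last element of post-order is the root; it splits in-order into left and right subtrees.
Root 28: left subtree has 10 nodes {14, 25, 9, 34, 23, 8, 2, 16, 24, 7}, right has 2 {30, 11}.
  Root 7: left subtree has 9 nodes {14, 25, 9, 34, 23, 8, 2, 16, 24}, right has 0 { }.
    Root 14: left subtree has 0 nodes { }, right has 8 {25, 9, 34, 23, 8, 2, 16, 24}.
      Root 24: left subtree has 7 nodes {25, 9, 34, 23, 8, 2, 16}, right has 0 { }.
        Root 23: left subtree has 3 nodes {25, 9, 34}, right has 3 {8, 2, 16}.
          Root 25: left subtree has 0 nodes { }, right has 2 {9, 34}.
            Root 9: left subtree has 0 nodes { }, right has 1 {34}.
          Root 16: left subtree has 2 nodes {8, 2}, right has 0 { }.
            Root 2: left subtree has 1 node {8}, right has 0 { }.
  Root 11: left subtree has 1 node {30}, right has 0 { }.

28 7 14 24 23 25 9 34 16 2 8 11 30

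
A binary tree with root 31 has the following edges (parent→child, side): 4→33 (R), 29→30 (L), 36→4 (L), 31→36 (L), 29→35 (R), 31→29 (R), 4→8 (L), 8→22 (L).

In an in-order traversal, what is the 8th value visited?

29

In-order visits the left subtree, then the node, then the right subtree.
At 31: go left to 36.
  At 36: go left to 4.
    At 4: go left to 8.
      At 8: go left to 22.
        22 is a leaf — visit 22.
      Visit 8.
      At 8: no right child.
    Visit 4.
    At 4: go right to 33.
      33 is a leaf — visit 33.
  Visit 36.
  At 36: no right child.
Visit 31.
At 31: go right to 29.
  At 29: go left to 30.
    30 is a leaf — visit 30.
  Visit 29.
  At 29: go right to 35.
    35 is a leaf — visit 35.
Full in-order sequence: 22, 8, 4, 33, 36, 31, 30, 29, 35.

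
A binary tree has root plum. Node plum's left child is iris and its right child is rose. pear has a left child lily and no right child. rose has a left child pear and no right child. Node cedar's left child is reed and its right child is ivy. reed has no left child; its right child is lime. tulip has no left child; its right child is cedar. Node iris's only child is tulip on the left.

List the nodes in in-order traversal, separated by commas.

In-order visits the left subtree, then the node, then the right subtree.
At plum: go left to iris.
  At iris: go left to tulip.
    At tulip: no left child.
    Visit tulip.
    At tulip: go right to cedar.
      At cedar: go left to reed.
        At reed: no left child.
        Visit reed.
        At reed: go right to lime.
          lime is a leaf — visit lime.
      Visit cedar.
      At cedar: go right to ivy.
        ivy is a leaf — visit ivy.
  Visit iris.
  At iris: no right child.
Visit plum.
At plum: go right to rose.
  At rose: go left to pear.
    At pear: go left to lily.
      lily is a leaf — visit lily.
    Visit pear.
    At pear: no right child.
  Visit rose.
  At rose: no right child.

tulip, reed, lime, cedar, ivy, iris, plum, lily, pear, rose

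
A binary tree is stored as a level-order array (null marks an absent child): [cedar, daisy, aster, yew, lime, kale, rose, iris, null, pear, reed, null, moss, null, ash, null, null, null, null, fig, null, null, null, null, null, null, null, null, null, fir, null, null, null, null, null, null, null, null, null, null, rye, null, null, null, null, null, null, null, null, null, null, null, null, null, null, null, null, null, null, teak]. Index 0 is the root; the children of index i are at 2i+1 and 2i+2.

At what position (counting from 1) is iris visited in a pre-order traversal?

Pre-order visits the node, then its left subtree, then its right subtree.
Visit cedar.
At cedar: go left to daisy.
  Visit daisy.
  At daisy: go left to yew.
    Visit yew.
    At yew: go left to iris.
      iris is a leaf — visit iris.
    At yew: no right child.
  At daisy: go right to lime.
    Visit lime.
    At lime: go left to pear.
      Visit pear.
      At pear: go left to fig.
        Visit fig.
        At fig: no left child.
        At fig: go right to rye.
          rye is a leaf — visit rye.
      At pear: no right child.
    At lime: go right to reed.
      reed is a leaf — visit reed.
At cedar: go right to aster.
  Visit aster.
  At aster: go left to kale.
    Visit kale.
    At kale: no left child.
    At kale: go right to moss.
      moss is a leaf — visit moss.
  At aster: go right to rose.
    Visit rose.
    At rose: no left child.
    At rose: go right to ash.
      Visit ash.
      At ash: go left to fir.
        Visit fir.
        At fir: go left to teak.
          teak is a leaf — visit teak.
        At fir: no right child.
      At ash: no right child.
Full pre-order sequence: cedar, daisy, yew, iris, lime, pear, fig, rye, reed, aster, kale, moss, rose, ash, fir, teak.

4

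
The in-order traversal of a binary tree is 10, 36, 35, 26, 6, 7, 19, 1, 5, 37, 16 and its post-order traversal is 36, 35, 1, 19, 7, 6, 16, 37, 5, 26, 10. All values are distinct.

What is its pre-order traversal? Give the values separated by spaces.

10 26 35 36 5 6 7 19 1 37 16

The last element of post-order is the root; it splits in-order into left and right subtrees.
Root 10: left subtree has 0 nodes { }, right has 10 {36, 35, 26, 6, 7, 19, 1, 5, 37, 16}.
  Root 26: left subtree has 2 nodes {36, 35}, right has 7 {6, 7, 19, 1, 5, 37, 16}.
    Root 35: left subtree has 1 node {36}, right has 0 { }.
    Root 5: left subtree has 4 nodes {6, 7, 19, 1}, right has 2 {37, 16}.
      Root 6: left subtree has 0 nodes { }, right has 3 {7, 19, 1}.
        Root 7: left subtree has 0 nodes { }, right has 2 {19, 1}.
          Root 19: left subtree has 0 nodes { }, right has 1 {1}.
      Root 37: left subtree has 0 nodes { }, right has 1 {16}.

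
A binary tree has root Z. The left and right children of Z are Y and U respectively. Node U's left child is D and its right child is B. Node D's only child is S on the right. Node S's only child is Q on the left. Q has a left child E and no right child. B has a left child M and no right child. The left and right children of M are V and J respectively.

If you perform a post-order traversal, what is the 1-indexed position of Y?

Post-order visits the left subtree, then the right subtree, then the node.
At Z: go left to Y.
  Y is a leaf — visit Y.
At Z: go right to U.
  At U: go left to D.
    At D: no left child.
    At D: go right to S.
      At S: go left to Q.
        At Q: go left to E.
          E is a leaf — visit E.
        At Q: no right child.
        Visit Q.
      At S: no right child.
      Visit S.
    Visit D.
  At U: go right to B.
    At B: go left to M.
      At M: go left to V.
        V is a leaf — visit V.
      At M: go right to J.
        J is a leaf — visit J.
      Visit M.
    At B: no right child.
    Visit B.
  Visit U.
Visit Z.
Full post-order sequence: Y, E, Q, S, D, V, J, M, B, U, Z.

1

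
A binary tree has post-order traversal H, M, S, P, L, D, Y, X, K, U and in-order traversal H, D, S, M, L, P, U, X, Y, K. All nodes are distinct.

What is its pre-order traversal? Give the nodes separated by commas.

The last element of post-order is the root; it splits in-order into left and right subtrees.
Root U: left subtree has 6 nodes {H, D, S, M, L, P}, right has 3 {X, Y, K}.
  Root D: left subtree has 1 node {H}, right has 4 {S, M, L, P}.
    Root L: left subtree has 2 nodes {S, M}, right has 1 {P}.
      Root S: left subtree has 0 nodes { }, right has 1 {M}.
  Root K: left subtree has 2 nodes {X, Y}, right has 0 { }.
    Root X: left subtree has 0 nodes { }, right has 1 {Y}.

U, D, H, L, S, M, P, K, X, Y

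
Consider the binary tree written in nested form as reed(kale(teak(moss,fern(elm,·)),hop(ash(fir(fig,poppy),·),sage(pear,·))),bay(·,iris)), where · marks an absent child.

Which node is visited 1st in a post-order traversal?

Post-order visits the left subtree, then the right subtree, then the node.
At reed: go left to kale.
  At kale: go left to teak.
    At teak: go left to moss.
      moss is a leaf — visit moss.
    At teak: go right to fern.
      At fern: go left to elm.
        elm is a leaf — visit elm.
      At fern: no right child.
      Visit fern.
    Visit teak.
  At kale: go right to hop.
    At hop: go left to ash.
      At ash: go left to fir.
        At fir: go left to fig.
          fig is a leaf — visit fig.
        At fir: go right to poppy.
          poppy is a leaf — visit poppy.
        Visit fir.
      At ash: no right child.
      Visit ash.
    At hop: go right to sage.
      At sage: go left to pear.
        pear is a leaf — visit pear.
      At sage: no right child.
      Visit sage.
    Visit hop.
  Visit kale.
At reed: go right to bay.
  At bay: no left child.
  At bay: go right to iris.
    iris is a leaf — visit iris.
  Visit bay.
Visit reed.
Full post-order sequence: moss, elm, fern, teak, fig, poppy, fir, ash, pear, sage, hop, kale, iris, bay, reed.

moss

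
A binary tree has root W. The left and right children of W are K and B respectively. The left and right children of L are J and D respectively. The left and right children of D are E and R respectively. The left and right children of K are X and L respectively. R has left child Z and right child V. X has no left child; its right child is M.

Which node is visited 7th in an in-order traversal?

D

In-order visits the left subtree, then the node, then the right subtree.
At W: go left to K.
  At K: go left to X.
    At X: no left child.
    Visit X.
    At X: go right to M.
      M is a leaf — visit M.
  Visit K.
  At K: go right to L.
    At L: go left to J.
      J is a leaf — visit J.
    Visit L.
    At L: go right to D.
      At D: go left to E.
        E is a leaf — visit E.
      Visit D.
      At D: go right to R.
        At R: go left to Z.
          Z is a leaf — visit Z.
        Visit R.
        At R: go right to V.
          V is a leaf — visit V.
Visit W.
At W: go right to B.
  B is a leaf — visit B.
Full in-order sequence: X, M, K, J, L, E, D, Z, R, V, W, B.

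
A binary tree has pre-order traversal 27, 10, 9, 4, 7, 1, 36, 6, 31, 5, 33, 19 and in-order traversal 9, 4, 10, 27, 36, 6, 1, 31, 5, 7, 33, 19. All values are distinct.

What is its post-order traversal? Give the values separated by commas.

4, 9, 10, 6, 36, 5, 31, 1, 19, 33, 7, 27

The first element of pre-order is the root; it splits in-order into left and right subtrees.
Root 27: left subtree has 3 nodes {9, 4, 10}, right has 8 {36, 6, 1, 31, 5, 7, 33, 19}.
  Root 10: left subtree has 2 nodes {9, 4}, right has 0 { }.
    Root 9: left subtree has 0 nodes { }, right has 1 {4}.
  Root 7: left subtree has 5 nodes {36, 6, 1, 31, 5}, right has 2 {33, 19}.
    Root 1: left subtree has 2 nodes {36, 6}, right has 2 {31, 5}.
      Root 36: left subtree has 0 nodes { }, right has 1 {6}.
      Root 31: left subtree has 0 nodes { }, right has 1 {5}.
    Root 33: left subtree has 0 nodes { }, right has 1 {19}.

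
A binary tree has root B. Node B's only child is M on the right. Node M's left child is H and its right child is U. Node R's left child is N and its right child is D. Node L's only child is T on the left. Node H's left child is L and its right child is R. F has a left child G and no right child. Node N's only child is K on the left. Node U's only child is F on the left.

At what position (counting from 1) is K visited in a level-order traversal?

Level-order visits nodes level by level from the root, left to right within each level.
Level 0: B
Level 1: M
Level 2: H, U
Level 3: L, R, F
Level 4: T, N, D, G
Level 5: K
Full level-order sequence: B, M, H, U, L, R, F, T, N, D, G, K.

12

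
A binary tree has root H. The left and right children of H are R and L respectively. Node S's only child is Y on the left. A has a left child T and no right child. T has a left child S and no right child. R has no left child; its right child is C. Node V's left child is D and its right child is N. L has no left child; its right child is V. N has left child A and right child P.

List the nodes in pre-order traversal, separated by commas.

H, R, C, L, V, D, N, A, T, S, Y, P

Pre-order visits the node, then its left subtree, then its right subtree.
Visit H.
At H: go left to R.
  Visit R.
  At R: no left child.
  At R: go right to C.
    C is a leaf — visit C.
At H: go right to L.
  Visit L.
  At L: no left child.
  At L: go right to V.
    Visit V.
    At V: go left to D.
      D is a leaf — visit D.
    At V: go right to N.
      Visit N.
      At N: go left to A.
        Visit A.
        At A: go left to T.
          Visit T.
          At T: go left to S.
            Visit S.
            At S: go left to Y.
              Y is a leaf — visit Y.
            At S: no right child.
          At T: no right child.
        At A: no right child.
      At N: go right to P.
        P is a leaf — visit P.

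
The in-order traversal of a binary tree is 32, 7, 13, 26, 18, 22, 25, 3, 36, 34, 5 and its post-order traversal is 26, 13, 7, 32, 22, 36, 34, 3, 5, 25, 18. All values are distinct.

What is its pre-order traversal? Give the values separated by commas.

The last element of post-order is the root; it splits in-order into left and right subtrees.
Root 18: left subtree has 4 nodes {32, 7, 13, 26}, right has 6 {22, 25, 3, 36, 34, 5}.
  Root 32: left subtree has 0 nodes { }, right has 3 {7, 13, 26}.
    Root 7: left subtree has 0 nodes { }, right has 2 {13, 26}.
      Root 13: left subtree has 0 nodes { }, right has 1 {26}.
  Root 25: left subtree has 1 node {22}, right has 4 {3, 36, 34, 5}.
    Root 5: left subtree has 3 nodes {3, 36, 34}, right has 0 { }.
      Root 3: left subtree has 0 nodes { }, right has 2 {36, 34}.
        Root 34: left subtree has 1 node {36}, right has 0 { }.

18, 32, 7, 13, 26, 25, 22, 5, 3, 34, 36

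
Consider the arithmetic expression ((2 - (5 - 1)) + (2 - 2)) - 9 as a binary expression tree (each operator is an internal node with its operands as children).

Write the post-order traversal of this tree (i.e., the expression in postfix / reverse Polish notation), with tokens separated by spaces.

2 5 1 - - 2 2 - + 9 -

Post-order on an expression tree gives postfix notation: for each operator, emit left operand, right operand, then the operator.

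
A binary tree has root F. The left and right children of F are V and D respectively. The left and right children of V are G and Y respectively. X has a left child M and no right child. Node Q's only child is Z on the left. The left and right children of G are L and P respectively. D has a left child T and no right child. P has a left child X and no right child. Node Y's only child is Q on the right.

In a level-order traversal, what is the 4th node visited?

G

Level-order visits nodes level by level from the root, left to right within each level.
Level 0: F
Level 1: V, D
Level 2: G, Y, T
Level 3: L, P, Q
Level 4: X, Z
Level 5: M
Full level-order sequence: F, V, D, G, Y, T, L, P, Q, X, Z, M.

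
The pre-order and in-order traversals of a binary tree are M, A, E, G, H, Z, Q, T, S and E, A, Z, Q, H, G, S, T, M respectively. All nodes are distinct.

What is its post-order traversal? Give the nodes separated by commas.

E, Q, Z, H, S, T, G, A, M

The first element of pre-order is the root; it splits in-order into left and right subtrees.
Root M: left subtree has 8 nodes {E, A, Z, Q, H, G, S, T}, right has 0 { }.
  Root A: left subtree has 1 node {E}, right has 6 {Z, Q, H, G, S, T}.
    Root G: left subtree has 3 nodes {Z, Q, H}, right has 2 {S, T}.
      Root H: left subtree has 2 nodes {Z, Q}, right has 0 { }.
        Root Z: left subtree has 0 nodes { }, right has 1 {Q}.
      Root T: left subtree has 1 node {S}, right has 0 { }.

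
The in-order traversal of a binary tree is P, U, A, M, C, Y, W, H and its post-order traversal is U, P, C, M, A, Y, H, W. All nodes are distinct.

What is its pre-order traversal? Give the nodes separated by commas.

The last element of post-order is the root; it splits in-order into left and right subtrees.
Root W: left subtree has 6 nodes {P, U, A, M, C, Y}, right has 1 {H}.
  Root Y: left subtree has 5 nodes {P, U, A, M, C}, right has 0 { }.
    Root A: left subtree has 2 nodes {P, U}, right has 2 {M, C}.
      Root P: left subtree has 0 nodes { }, right has 1 {U}.
      Root M: left subtree has 0 nodes { }, right has 1 {C}.

W, Y, A, P, U, M, C, H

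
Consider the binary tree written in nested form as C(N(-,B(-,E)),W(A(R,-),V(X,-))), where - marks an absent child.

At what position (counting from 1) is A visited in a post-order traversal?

5

Post-order visits the left subtree, then the right subtree, then the node.
At C: go left to N.
  At N: no left child.
  At N: go right to B.
    At B: no left child.
    At B: go right to E.
      E is a leaf — visit E.
    Visit B.
  Visit N.
At C: go right to W.
  At W: go left to A.
    At A: go left to R.
      R is a leaf — visit R.
    At A: no right child.
    Visit A.
  At W: go right to V.
    At V: go left to X.
      X is a leaf — visit X.
    At V: no right child.
    Visit V.
  Visit W.
Visit C.
Full post-order sequence: E, B, N, R, A, X, V, W, C.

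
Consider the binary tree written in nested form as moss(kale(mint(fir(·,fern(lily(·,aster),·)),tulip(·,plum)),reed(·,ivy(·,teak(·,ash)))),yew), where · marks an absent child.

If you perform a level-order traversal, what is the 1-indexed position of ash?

Level-order visits nodes level by level from the root, left to right within each level.
Level 0: moss
Level 1: kale, yew
Level 2: mint, reed
Level 3: fir, tulip, ivy
Level 4: fern, plum, teak
Level 5: lily, ash
Level 6: aster
Full level-order sequence: moss, kale, yew, mint, reed, fir, tulip, ivy, fern, plum, teak, lily, ash, aster.

13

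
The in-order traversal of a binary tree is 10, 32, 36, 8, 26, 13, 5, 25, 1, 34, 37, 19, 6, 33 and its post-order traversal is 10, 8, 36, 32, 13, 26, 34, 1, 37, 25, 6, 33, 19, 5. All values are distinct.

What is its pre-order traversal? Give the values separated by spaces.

The last element of post-order is the root; it splits in-order into left and right subtrees.
Root 5: left subtree has 6 nodes {10, 32, 36, 8, 26, 13}, right has 7 {25, 1, 34, 37, 19, 6, 33}.
  Root 26: left subtree has 4 nodes {10, 32, 36, 8}, right has 1 {13}.
    Root 32: left subtree has 1 node {10}, right has 2 {36, 8}.
      Root 36: left subtree has 0 nodes { }, right has 1 {8}.
  Root 19: left subtree has 4 nodes {25, 1, 34, 37}, right has 2 {6, 33}.
    Root 25: left subtree has 0 nodes { }, right has 3 {1, 34, 37}.
      Root 37: left subtree has 2 nodes {1, 34}, right has 0 { }.
        Root 1: left subtree has 0 nodes { }, right has 1 {34}.
    Root 33: left subtree has 1 node {6}, right has 0 { }.

5 26 32 10 36 8 13 19 25 37 1 34 33 6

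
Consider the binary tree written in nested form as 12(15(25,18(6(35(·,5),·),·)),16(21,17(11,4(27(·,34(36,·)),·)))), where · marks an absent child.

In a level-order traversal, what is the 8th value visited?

Level-order visits nodes level by level from the root, left to right within each level.
Level 0: 12
Level 1: 15, 16
Level 2: 25, 18, 21, 17
Level 3: 6, 11, 4
Level 4: 35, 27
Level 5: 5, 34
Level 6: 36
Full level-order sequence: 12, 15, 16, 25, 18, 21, 17, 6, 11, 4, 35, 27, 5, 34, 36.

6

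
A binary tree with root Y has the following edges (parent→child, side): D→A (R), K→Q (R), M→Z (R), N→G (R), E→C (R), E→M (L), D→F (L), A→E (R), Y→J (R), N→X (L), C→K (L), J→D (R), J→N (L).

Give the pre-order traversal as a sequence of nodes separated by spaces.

Y J N X G D F A E M Z C K Q

Pre-order visits the node, then its left subtree, then its right subtree.
Visit Y.
At Y: no left child.
At Y: go right to J.
  Visit J.
  At J: go left to N.
    Visit N.
    At N: go left to X.
      X is a leaf — visit X.
    At N: go right to G.
      G is a leaf — visit G.
  At J: go right to D.
    Visit D.
    At D: go left to F.
      F is a leaf — visit F.
    At D: go right to A.
      Visit A.
      At A: no left child.
      At A: go right to E.
        Visit E.
        At E: go left to M.
          Visit M.
          At M: no left child.
          At M: go right to Z.
            Z is a leaf — visit Z.
        At E: go right to C.
          Visit C.
          At C: go left to K.
            Visit K.
            At K: no left child.
            At K: go right to Q.
              Q is a leaf — visit Q.
          At C: no right child.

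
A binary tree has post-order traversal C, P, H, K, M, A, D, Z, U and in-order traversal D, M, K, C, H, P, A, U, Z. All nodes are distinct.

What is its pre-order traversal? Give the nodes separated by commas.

The last element of post-order is the root; it splits in-order into left and right subtrees.
Root U: left subtree has 7 nodes {D, M, K, C, H, P, A}, right has 1 {Z}.
  Root D: left subtree has 0 nodes { }, right has 6 {M, K, C, H, P, A}.
    Root A: left subtree has 5 nodes {M, K, C, H, P}, right has 0 { }.
      Root M: left subtree has 0 nodes { }, right has 4 {K, C, H, P}.
        Root K: left subtree has 0 nodes { }, right has 3 {C, H, P}.
          Root H: left subtree has 1 node {C}, right has 1 {P}.

U, D, A, M, K, H, C, P, Z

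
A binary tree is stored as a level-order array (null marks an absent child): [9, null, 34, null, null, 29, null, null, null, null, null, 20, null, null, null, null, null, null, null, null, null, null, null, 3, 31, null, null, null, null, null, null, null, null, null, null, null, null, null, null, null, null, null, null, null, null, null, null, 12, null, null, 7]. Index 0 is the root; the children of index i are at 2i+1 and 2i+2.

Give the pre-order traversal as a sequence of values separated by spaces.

Pre-order visits the node, then its left subtree, then its right subtree.
Visit 9.
At 9: no left child.
At 9: go right to 34.
  Visit 34.
  At 34: go left to 29.
    Visit 29.
    At 29: go left to 20.
      Visit 20.
      At 20: go left to 3.
        Visit 3.
        At 3: go left to 12.
          12 is a leaf — visit 12.
        At 3: no right child.
      At 20: go right to 31.
        Visit 31.
        At 31: no left child.
        At 31: go right to 7.
          7 is a leaf — visit 7.
    At 29: no right child.
  At 34: no right child.

9 34 29 20 3 12 31 7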